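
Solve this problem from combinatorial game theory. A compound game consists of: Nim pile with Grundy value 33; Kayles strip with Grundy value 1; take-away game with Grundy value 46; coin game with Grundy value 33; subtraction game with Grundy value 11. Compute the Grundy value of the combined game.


By the Sprague-Grundy theorem, the Grundy value of a sum of games is the XOR of individual Grundy values.
Nim pile: Grundy value = 33. Running XOR: 0 XOR 33 = 33
Kayles strip: Grundy value = 1. Running XOR: 33 XOR 1 = 32
take-away game: Grundy value = 46. Running XOR: 32 XOR 46 = 14
coin game: Grundy value = 33. Running XOR: 14 XOR 33 = 47
subtraction game: Grundy value = 11. Running XOR: 47 XOR 11 = 36
The combined Grundy value is 36.

36


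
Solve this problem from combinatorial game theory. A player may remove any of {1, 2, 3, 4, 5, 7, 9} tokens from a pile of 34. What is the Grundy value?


The subtraction set is S = {1, 2, 3, 4, 5, 7, 9}.
G(k) = mex{ G(k - s) : s in S, s <= k }. We compute iteratively: G(0) = 0.
G(1) = mex({0}) = 1
G(2) = mex({0, 1}) = 2
G(3) = mex({0, 1, 2}) = 3
G(4) = mex({0, 1, 2, 3}) = 4
G(5) = mex({0, 1, 2, 3, 4}) = 5
G(6) = mex({1, 2, 3, 4, 5}) = 0
G(7) = mex({0, 2, 3, 4, 5}) = 1
G(8) = mex({0, 1, 3, 4, 5}) = 2
G(9) = mex({0, 1, 2, 4, 5}) = 3
G(10) = mex({0, 1, 2, 3, 5}) = 4
G(11) = mex({0, 1, 2, 3, 4}) = 5
G(12) = mex({1, 2, 3, 4, 5}) = 0
G(13) = mex({0, 2, 3, 4, 5}) = 1
G(14) = mex({0, 1, 3, 4, 5}) = 2
Observe that G(6)..G(14) = 0, 1, 2, 3, 4, 5, 0, 1, 2 repeats G(0)..G(8) = 0, 1, 2, 3, 4, 5, 0, 1, 2.
For k >= max(S) = 9, G(k) is determined by the previous 9 values G(k-9)..G(k-1); a window of 9 consecutive values has recurred shifted by 6, so by induction G(k + 6) = G(k) for all k >= 0: the sequence is periodic from the start with period 6.
One period: G(0..5) = 0, 1, 2, 3, 4, 5.
34 mod 6 = 4, so G(34) = G(4) = 4.

4


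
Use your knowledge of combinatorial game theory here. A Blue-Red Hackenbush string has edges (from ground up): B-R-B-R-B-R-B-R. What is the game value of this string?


Edges (from ground): B-R-B-R-B-R-B-R
By Berlekamp's sign-expansion rule, a Blue-Red Hackenbush stalk has the value of the surreal number whose sign sequence is the edge sequence with B -> + and R -> -.
Sign sequence: +-+-+-+-
Trace the sign expansion in the surreal number tree, starting from 0:
Edge 1: B (sign +) -> bounds (0, +inf), value = 1
Edge 2: R (sign -) -> bounds (0, 1), value = 1/2
Edge 3: B (sign +) -> bounds (1/2, 1), value = 3/4
Edge 4: R (sign -) -> bounds (1/2, 3/4), value = 5/8
Edge 5: B (sign +) -> bounds (5/8, 3/4), value = 11/16
Edge 6: R (sign -) -> bounds (5/8, 11/16), value = 21/32
Edge 7: B (sign +) -> bounds (21/32, 11/16), value = 43/64
Edge 8: R (sign -) -> bounds (21/32, 43/64), value = 85/128
Game value = 85/128

85/128


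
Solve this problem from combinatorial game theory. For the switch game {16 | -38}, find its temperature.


The game is {16 | -38}, a switch {a | b} with numbers a > b.
Cooling {a | b} by t gives {a - t | b + t}, which stops being hot when a - t = b + t, i.e. at t = (a - b)/2. So the temperature of a switch is (a - b)/2.
Temperature = (Left option - Right option) / 2
= (16 - (-38)) / 2
= 54 / 2
= 27

27


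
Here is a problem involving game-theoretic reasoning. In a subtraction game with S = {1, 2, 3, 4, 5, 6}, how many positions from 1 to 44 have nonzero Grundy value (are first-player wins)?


Subtraction set S = {1, 2, 3, 4, 5, 6}, so G(n) = n mod 7.
G(n) = 0 when n is a multiple of 7.
Multiples of 7 in [1, 44]: 6
N-positions (nonzero Grundy) = 44 - 6 = 38

38


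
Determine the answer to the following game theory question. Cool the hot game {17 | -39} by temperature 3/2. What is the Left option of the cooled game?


Original game: {17 | -39} (a switch {a | b} with a > b).
Cooling by t (for t below the temperature (a - b)/2 = 28) taxes each move by t: {a | b} cooled by t is {a - t | b + t}.
Cooling amount: t = 3/2
Cooled Left option: 17 - 3/2 = 31/2
Cooled Right option: -39 + 3/2 = -75/2
Cooled game: {31/2 | -75/2}
Left option = 31/2

31/2


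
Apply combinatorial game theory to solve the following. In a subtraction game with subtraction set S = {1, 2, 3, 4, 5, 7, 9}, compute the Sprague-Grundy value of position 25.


The subtraction set is S = {1, 2, 3, 4, 5, 7, 9}.
G(k) = mex{ G(k - s) : s in S, s <= k }. We compute iteratively: G(0) = 0.
G(1) = mex({0}) = 1
G(2) = mex({0, 1}) = 2
G(3) = mex({0, 1, 2}) = 3
G(4) = mex({0, 1, 2, 3}) = 4
G(5) = mex({0, 1, 2, 3, 4}) = 5
G(6) = mex({1, 2, 3, 4, 5}) = 0
G(7) = mex({0, 2, 3, 4, 5}) = 1
G(8) = mex({0, 1, 3, 4, 5}) = 2
G(9) = mex({0, 1, 2, 4, 5}) = 3
G(10) = mex({0, 1, 2, 3, 5}) = 4
G(11) = mex({0, 1, 2, 3, 4}) = 5
G(12) = mex({1, 2, 3, 4, 5}) = 0
G(13) = mex({0, 2, 3, 4, 5}) = 1
G(14) = mex({0, 1, 3, 4, 5}) = 2
Observe that G(6)..G(14) = 0, 1, 2, 3, 4, 5, 0, 1, 2 repeats G(0)..G(8) = 0, 1, 2, 3, 4, 5, 0, 1, 2.
For k >= max(S) = 9, G(k) is determined by the previous 9 values G(k-9)..G(k-1); a window of 9 consecutive values has recurred shifted by 6, so by induction G(k + 6) = G(k) for all k >= 0: the sequence is periodic from the start with period 6.
One period: G(0..5) = 0, 1, 2, 3, 4, 5.
25 mod 6 = 1, so G(25) = G(1) = 1.

1


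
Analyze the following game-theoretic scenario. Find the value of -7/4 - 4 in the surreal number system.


x = -7/4, y = 4
Converting to common denominator: 4
x = -7/4, y = 16/4
x - y = -7/4 - 4 = -23/4

-23/4


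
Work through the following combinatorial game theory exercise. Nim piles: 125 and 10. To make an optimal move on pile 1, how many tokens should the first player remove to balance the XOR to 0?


Piles: 125 and 10
Current XOR: 125 XOR 10 = 119 (non-zero, so this is an N-position).
To make the XOR zero, we need to find a move that balances the piles.
For pile 1 (size 125): target = 125 XOR 119 = 10
We reduce pile 1 from 125 to 10.
Tokens removed: 125 - 10 = 115
Verification: 10 XOR 10 = 0

115


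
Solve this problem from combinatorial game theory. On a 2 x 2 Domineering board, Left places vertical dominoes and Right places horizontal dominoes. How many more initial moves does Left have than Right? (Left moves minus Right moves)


Board is 2 x 2 (rows x cols).
Left (vertical) placements: (rows-1) * cols = 1 * 2 = 2
Right (horizontal) placements: rows * (cols-1) = 2 * 1 = 2
Advantage = Left - Right = 2 - 2 = 0

0


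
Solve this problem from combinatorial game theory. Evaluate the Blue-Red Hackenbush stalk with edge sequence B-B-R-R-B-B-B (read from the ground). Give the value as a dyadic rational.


Edges (from ground): B-B-R-R-B-B-B
By Berlekamp's sign-expansion rule, a Blue-Red Hackenbush stalk has the value of the surreal number whose sign sequence is the edge sequence with B -> + and R -> -.
Sign sequence: ++--+++
Trace the sign expansion in the surreal number tree, starting from 0:
Edge 1: B (sign +) -> bounds (0, +inf), value = 1
Edge 2: B (sign +) -> bounds (1, +inf), value = 2
Edge 3: R (sign -) -> bounds (1, 2), value = 3/2
Edge 4: R (sign -) -> bounds (1, 3/2), value = 5/4
Edge 5: B (sign +) -> bounds (5/4, 3/2), value = 11/8
Edge 6: B (sign +) -> bounds (11/8, 3/2), value = 23/16
Edge 7: B (sign +) -> bounds (23/16, 3/2), value = 47/32
Game value = 47/32

47/32


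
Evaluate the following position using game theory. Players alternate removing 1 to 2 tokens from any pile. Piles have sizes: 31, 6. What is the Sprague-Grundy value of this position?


Subtraction set: {1, 2}
For this subtraction set, G(n) = n mod 3 (period = max + 1 = 3).
Pile 1 (size 31): G(31) = 31 mod 3 = 1
Pile 2 (size 6): G(6) = 6 mod 3 = 0
Total Grundy value = XOR of all: 1 XOR 0 = 1

1


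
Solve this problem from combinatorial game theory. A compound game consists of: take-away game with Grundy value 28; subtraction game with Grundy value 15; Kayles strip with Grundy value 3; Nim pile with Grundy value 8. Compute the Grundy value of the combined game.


By the Sprague-Grundy theorem, the Grundy value of a sum of games is the XOR of individual Grundy values.
take-away game: Grundy value = 28. Running XOR: 0 XOR 28 = 28
subtraction game: Grundy value = 15. Running XOR: 28 XOR 15 = 19
Kayles strip: Grundy value = 3. Running XOR: 19 XOR 3 = 16
Nim pile: Grundy value = 8. Running XOR: 16 XOR 8 = 24
The combined Grundy value is 24.

24


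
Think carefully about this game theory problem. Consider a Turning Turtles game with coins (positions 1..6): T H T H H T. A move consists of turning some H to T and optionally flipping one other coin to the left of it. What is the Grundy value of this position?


Coins: T H T H H T
Key fact: a single head at position k behaves exactly like a Nim heap of size k (turning it to T and optionally flipping a coin at j < k corresponds to moving the heap from k to j, or to 0), and heads combine as a disjunctive sum (two heads at the same place would cancel, matching j XOR j = 0). So the Nim-value is the XOR of the 1-indexed positions of the heads.
Face-up positions (1-indexed): [2, 4, 5]
XOR 0 with 2: 0 XOR 2 = 2
XOR 2 with 4: 2 XOR 4 = 6
XOR 6 with 5: 6 XOR 5 = 3
Nim-value = 3

3


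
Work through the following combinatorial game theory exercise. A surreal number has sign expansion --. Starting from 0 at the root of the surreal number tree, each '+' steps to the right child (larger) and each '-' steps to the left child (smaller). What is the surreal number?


Sign expansion: --
Rule: track bounds (lo, hi), initially (-inf, +inf). On '+', the current value becomes lo and we move to the simplest number in (value, hi): value + 1 if hi = +inf, otherwise the midpoint (value + hi)/2. On '-', the current value becomes hi and we move to value - 1 if lo = -inf, otherwise the midpoint (lo + value)/2.
Start at 0.
Step 1: sign = -, move left. Bounds: (-inf, 0). Value = -1
Step 2: sign = -, move left. Bounds: (-inf, -1). Value = -2
The surreal number with sign expansion -- is -2.

-2


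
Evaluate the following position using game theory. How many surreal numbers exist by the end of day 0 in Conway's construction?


Day 0: {|} = 0 is born. Count = 1.
Day n: the number of surreal numbers born by day n is 2^(n+1) - 1.
By day 0: 2^1 - 1 = 1
By day 0: 1 surreal numbers.

1


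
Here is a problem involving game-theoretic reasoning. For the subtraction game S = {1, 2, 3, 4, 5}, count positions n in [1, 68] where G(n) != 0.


Subtraction set S = {1, 2, 3, 4, 5}, so G(n) = n mod 6.
G(n) = 0 when n is a multiple of 6.
Multiples of 6 in [1, 68]: 11
N-positions (nonzero Grundy) = 68 - 11 = 57

57


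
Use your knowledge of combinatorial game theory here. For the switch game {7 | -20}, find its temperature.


The game is {7 | -20}, a switch {a | b} with numbers a > b.
Cooling {a | b} by t gives {a - t | b + t}, which stops being hot when a - t = b + t, i.e. at t = (a - b)/2. So the temperature of a switch is (a - b)/2.
Temperature = (Left option - Right option) / 2
= (7 - (-20)) / 2
= 27 / 2
= 27/2

27/2


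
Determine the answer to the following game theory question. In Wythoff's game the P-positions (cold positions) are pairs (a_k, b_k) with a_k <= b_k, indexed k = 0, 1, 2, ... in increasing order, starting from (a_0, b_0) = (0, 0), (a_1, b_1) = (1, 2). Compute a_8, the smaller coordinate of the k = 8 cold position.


By Wythoff's theorem, a_k = floor(k * phi) and b_k = floor(k * phi^2) = a_k + k, where phi = (1 + sqrt(5))/2 is the golden ratio.
phi = (1 + sqrt(5))/2 = 1.618034
k = 8
k * phi = 8 * 1.618034 = 12.944272
a_8 = floor(k * phi) = 12

12


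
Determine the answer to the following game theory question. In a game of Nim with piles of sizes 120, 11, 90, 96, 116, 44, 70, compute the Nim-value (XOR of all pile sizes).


We need the XOR (exclusive or) of all pile sizes.
After XOR-ing pile 1 (size 120): 0 XOR 120 = 120
After XOR-ing pile 2 (size 11): 120 XOR 11 = 115
After XOR-ing pile 3 (size 90): 115 XOR 90 = 41
After XOR-ing pile 4 (size 96): 41 XOR 96 = 73
After XOR-ing pile 5 (size 116): 73 XOR 116 = 61
After XOR-ing pile 6 (size 44): 61 XOR 44 = 17
After XOR-ing pile 7 (size 70): 17 XOR 70 = 87
The Nim-value of this position is 87.

87


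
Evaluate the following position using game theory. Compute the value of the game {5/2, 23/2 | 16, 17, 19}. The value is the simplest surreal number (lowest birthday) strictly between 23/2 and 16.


Left options: {5/2, 23/2}, max = 23/2
Right options: {16, 17, 19}, min = 16
All options are numbers and max(Left) < min(Right), so by the simplicity theorem the value is the simplest (earliest-born) number strictly between 23/2 and 16.
Integers 12 through 15 all lie strictly between 23/2 and 16.
Among integers, the simplest (lowest birthday = smallest |n|; 0 is born on day 0, +-n on day n) is 12.
No non-integer in the interval can be simpler: if x is a non-integer in the interval, then floor(x) or ceil(x) also lies in the interval (the interval contains an integer), and both are proper prefixes of x's sign expansion, i.e. born earlier. So the game value is 12.
Game value = 12

12


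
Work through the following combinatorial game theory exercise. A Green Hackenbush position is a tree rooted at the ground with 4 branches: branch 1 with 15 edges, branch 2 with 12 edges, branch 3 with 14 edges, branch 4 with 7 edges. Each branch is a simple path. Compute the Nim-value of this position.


The tree has 4 branches from the ground vertex.
In Green Hackenbush, the Nim-value of a simple path of length k is k.
Branch 1: length 15, Nim-value = 15
Branch 2: length 12, Nim-value = 12
Branch 3: length 14, Nim-value = 14
Branch 4: length 7, Nim-value = 7
Total Nim-value = XOR of all branch values:
0 XOR 15 = 15
15 XOR 12 = 3
3 XOR 14 = 13
13 XOR 7 = 10
Nim-value of the tree = 10

10


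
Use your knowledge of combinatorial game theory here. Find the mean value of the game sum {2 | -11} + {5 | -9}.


G1 = {2 | -11}, G2 = {5 | -9}
Each is a switch {a | b} with numbers a > b; its mean value is (a + b)/2, and mean value is additive over game sums: m(G1 + G2) = m(G1) + m(G2).
Mean of G1 = (2 + (-11))/2 = -9/2 = -9/2
Mean of G2 = (5 + (-9))/2 = -4/2 = -2
Mean of G1 + G2 = -9/2 + -2 = -13/2

-13/2


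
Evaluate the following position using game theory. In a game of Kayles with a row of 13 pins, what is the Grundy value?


Kayles: a move removes 1 or 2 adjacent pins from a contiguous row.
Removing pins from a row of k leaves two independent rows (a, b) with a + b = k - 1 (one pin) or a + b = k - 2 (two pins); an end removal gives a = 0.
By Sprague-Grundy, G(k) = mex{ G(a) XOR G(b) } over all these splits. G(0) = 0.
G(1): splits (0,0):0^0=0 -> mex({0}) = 1
G(2): splits (0,1):0^1=1 (0,0):0^0=0 -> mex({0, 1}) = 2
G(3): splits (0,2):0^2=2 (1,1):1^1=0 (0,1):0^1=1 -> mex({0, 1, 2}) = 3
G(4): splits (0,3):0^3=3 (1,2):1^2=3 (0,2):0^2=2 (1,1):1^1=0 -> mex({0, 2, 3}) = 1
G(5): splits (0,4):0^1=1 (1,3):1^3=2 (2,2):2^2=0 (0,3):0^3=3 (1,2):1^2=3 -> mex({0, 1, 2, 3}) = 4
G(6) = mex({0, 1, 2, 4}) = 3
G(7) = mex({0, 1, 3, 4, 5}) = 2
G(8) = mex({0, 2, 3, 5, 6}) = 1
G(9) = mex({0, 1, 2, 3, 6, 7}) = 4
G(10) = mex({0, 1, 3, 4, 5, 7}) = 2
G(11) = mex({0, 1, 2, 3, 4, 5}) = 6
G(12) = mex({0, 1, 2, 3, 5, 6, 7}) = 4
G(13) = mex({0, 2, 3, 4, 6, 7}) = 1
Therefore G(13) = 1.

1


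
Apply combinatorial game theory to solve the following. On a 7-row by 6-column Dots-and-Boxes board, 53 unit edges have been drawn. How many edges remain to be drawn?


Grid: 7 x 6 boxes, i.e. 8 rows and 7 columns of dots.
Horizontal edges: (rows + 1) * cols = 8 * 6 = 48
Vertical edges: rows * (cols + 1) = 7 * 7 = 49
Total edges: 48 + 49 = 97
Edges drawn: 53
Remaining: 97 - 53 = 44

44


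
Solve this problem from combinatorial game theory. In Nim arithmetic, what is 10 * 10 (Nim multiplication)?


Nim multiplication is bilinear over XOR: (u XOR v) * w = (u*w) XOR (v*w).
So we split each operand into its bit components and XOR the pairwise Nim products.
10 = 2 + 8 (as XOR of powers of 2).
10 = 2 + 8 (as XOR of powers of 2).
Using the standard Nim-product table on single bits:
  2*2 = 3,   2*4 = 8,   2*8 = 12,
  4*4 = 6,   4*8 = 11,  8*8 = 13,
and  1*x = x (identity), k*l = l*k (commutative).
Pairwise Nim products:
  2 * 2 = 3
  2 * 8 = 12
  8 * 2 = 12
  8 * 8 = 13
XOR them: 3 XOR 12 XOR 12 XOR 13 = 14.
Result: 10 * 10 = 14 (in Nim).

14


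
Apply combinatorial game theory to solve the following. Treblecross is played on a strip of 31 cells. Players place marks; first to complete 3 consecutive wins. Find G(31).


Treblecross: place X on empty cells; 3-in-a-row wins.
Playing within two cells of an existing X lets the opponent win at once, so sensible play treats the cells i-2..i+2 around each X as dead. The player left with no safe cell loses, so this is a normal-play take-away game on strips of safe cells.
Placing X at cell i (0-indexed) of a strip of k safe cells leaves independent strips of sizes max(0, i-2) and max(0, k-i-3). Hence G(k) = mex{ G(max(0,i-2)) XOR G(max(0,k-i-3)) : 0 <= i < k }, with G(0) = 0.
G(1): splits (0,0):0^0=0 -> mex({0}) = 1
G(2): splits (0,0):0^0=0 -> mex({0}) = 1
G(3): splits (0,0):0^0=0 -> mex({0}) = 1
G(4): splits (0,1):0^1=1 (0,0):0^0=0 -> mex({0, 1}) = 2
G(5): splits (0,2):0^1=1 (0,1):0^1=1 (0,0):0^0=0 -> mex({0, 1}) = 2
G(6) = mex({1}) = 0
G(7) = mex({0, 1, 2}) = 3
G(8) = mex({0, 1, 2}) = 3
G(9) = mex({0, 2}) = 1
G(10) = mex({0, 2, 3}) = 1
G(11) = mex({0, 3}) = 1
G(12) = mex({1, 3}) = 0
G(13) = mex({0, 1, 2, 3}) = 4
G(14) = mex({0, 1, 2}) = 3
G(15) = mex({0, 1, 2}) = 3
G(16) = mex({0, 1, 2, 4}) = 3
G(17) = mex({0, 1, 3, 4}) = 2
G(18) = mex({0, 1, 3, 4}) = 2
G(19) = mex({0, 1, 3, 5}) = 2
G(20) = mex({0, 1, 2, 3, 5}) = 4
G(21) = mex({0, 1, 2, 3, 5}) = 4
G(22) = mex({1, 2, 6}) = 0
G(23) = mex({0, 1, 2, 3, 4, 6}) = 5
G(24) = mex({0, 1, 2, 3, 4}) = 5
G(25) = mex({0, 1, 3, 4, 7}) = 2
G(26) = mex({0, 1, 3, 4, 5, 7}) = 2
G(27) = mex({0, 1, 3, 5}) = 2
G(28) = mex({0, 1, 2, 5}) = 3
G(29) = mex({0, 1, 2, 4, 5, 6}) = 3
G(30) = mex({1, 2, 4, 6}) = 0
G(31) = mex({0, 1, 2, 3, 4, 6}) = 5
Therefore G(31) = 5.

5


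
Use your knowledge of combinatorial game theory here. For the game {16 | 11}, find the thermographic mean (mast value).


Game = {16 | 11}, a switch {a | b} with numbers a > b.
Its thermograph has left wall a - t and right wall b + t, which meet at t = (a - b)/2, where both equal (a + b)/2. So the mast (mean value) is at (a + b)/2.
Mean = (16 + (11))/2 = 27/2 = 27/2

27/2


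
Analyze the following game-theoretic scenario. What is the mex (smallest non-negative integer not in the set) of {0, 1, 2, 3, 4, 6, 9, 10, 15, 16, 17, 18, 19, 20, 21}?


Set = {0, 1, 2, 3, 4, 6, 9, 10, 15, 16, 17, 18, 19, 20, 21}
0 is in the set.
1 is in the set.
2 is in the set.
3 is in the set.
4 is in the set.
5 is NOT in the set. This is the mex.
mex = 5

5


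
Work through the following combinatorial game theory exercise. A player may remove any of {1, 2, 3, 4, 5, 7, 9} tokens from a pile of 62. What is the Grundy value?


The subtraction set is S = {1, 2, 3, 4, 5, 7, 9}.
G(k) = mex{ G(k - s) : s in S, s <= k }. We compute iteratively: G(0) = 0.
G(1) = mex({0}) = 1
G(2) = mex({0, 1}) = 2
G(3) = mex({0, 1, 2}) = 3
G(4) = mex({0, 1, 2, 3}) = 4
G(5) = mex({0, 1, 2, 3, 4}) = 5
G(6) = mex({1, 2, 3, 4, 5}) = 0
G(7) = mex({0, 2, 3, 4, 5}) = 1
G(8) = mex({0, 1, 3, 4, 5}) = 2
G(9) = mex({0, 1, 2, 4, 5}) = 3
G(10) = mex({0, 1, 2, 3, 5}) = 4
G(11) = mex({0, 1, 2, 3, 4}) = 5
G(12) = mex({1, 2, 3, 4, 5}) = 0
G(13) = mex({0, 2, 3, 4, 5}) = 1
G(14) = mex({0, 1, 3, 4, 5}) = 2
Observe that G(6)..G(14) = 0, 1, 2, 3, 4, 5, 0, 1, 2 repeats G(0)..G(8) = 0, 1, 2, 3, 4, 5, 0, 1, 2.
For k >= max(S) = 9, G(k) is determined by the previous 9 values G(k-9)..G(k-1); a window of 9 consecutive values has recurred shifted by 6, so by induction G(k + 6) = G(k) for all k >= 0: the sequence is periodic from the start with period 6.
One period: G(0..5) = 0, 1, 2, 3, 4, 5.
62 mod 6 = 2, so G(62) = G(2) = 2.

2


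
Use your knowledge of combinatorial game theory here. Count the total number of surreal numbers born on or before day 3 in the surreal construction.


Day 0: {|} = 0 is born. Count = 1.
Day n: the number of surreal numbers born by day n is 2^(n+1) - 1.
By day 0: 2^1 - 1 = 1
By day 1: 2^2 - 1 = 3
By day 2: 2^3 - 1 = 7
By day 3: 2^4 - 1 = 15
By day 3: 15 surreal numbers.

15


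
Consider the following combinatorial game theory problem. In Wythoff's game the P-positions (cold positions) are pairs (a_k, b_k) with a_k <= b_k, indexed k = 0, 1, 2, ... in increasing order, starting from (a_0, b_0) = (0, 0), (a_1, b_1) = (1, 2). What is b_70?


By Wythoff's theorem, a_k = floor(k * phi) and b_k = floor(k * phi^2) = a_k + k, where phi = (1 + sqrt(5))/2 is the golden ratio.
phi = (1 + sqrt(5))/2 = 1.618034
phi^2 = phi + 1 = 2.618034
k = 70
k * phi^2 = 70 * 2.618034 = 183.262379
b_70 = floor(k * phi^2) = 183 (check: a_70 + k = 113 + 70 = 183)

183


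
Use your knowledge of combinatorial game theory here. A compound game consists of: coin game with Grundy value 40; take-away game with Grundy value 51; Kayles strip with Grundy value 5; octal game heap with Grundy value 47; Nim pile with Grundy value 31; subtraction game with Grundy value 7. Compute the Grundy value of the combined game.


By the Sprague-Grundy theorem, the Grundy value of a sum of games is the XOR of individual Grundy values.
coin game: Grundy value = 40. Running XOR: 0 XOR 40 = 40
take-away game: Grundy value = 51. Running XOR: 40 XOR 51 = 27
Kayles strip: Grundy value = 5. Running XOR: 27 XOR 5 = 30
octal game heap: Grundy value = 47. Running XOR: 30 XOR 47 = 49
Nim pile: Grundy value = 31. Running XOR: 49 XOR 31 = 46
subtraction game: Grundy value = 7. Running XOR: 46 XOR 7 = 41
The combined Grundy value is 41.

41


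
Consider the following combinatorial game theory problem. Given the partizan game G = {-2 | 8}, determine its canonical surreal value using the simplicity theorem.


Left options: {-2}, max = -2
Right options: {8}, min = 8
All options are numbers and max(Left) < min(Right), so by the simplicity theorem the value is the simplest (earliest-born) number strictly between -2 and 8.
Integers -1 through 7 all lie strictly between -2 and 8.
Among integers, the simplest (lowest birthday = smallest |n|; 0 is born on day 0, +-n on day n) is 0.
No non-integer in the interval can be simpler: if x is a non-integer in the interval, then floor(x) or ceil(x) also lies in the interval (the interval contains an integer), and both are proper prefixes of x's sign expansion, i.e. born earlier. So the game value is 0.
Game value = 0

0


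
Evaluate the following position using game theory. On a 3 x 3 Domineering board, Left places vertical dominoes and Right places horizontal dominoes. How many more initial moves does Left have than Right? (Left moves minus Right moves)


Board is 3 x 3 (rows x cols).
Left (vertical) placements: (rows-1) * cols = 2 * 3 = 6
Right (horizontal) placements: rows * (cols-1) = 3 * 2 = 6
Advantage = Left - Right = 6 - 6 = 0

0


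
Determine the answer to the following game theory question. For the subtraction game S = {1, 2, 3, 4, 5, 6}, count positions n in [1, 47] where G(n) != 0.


Subtraction set S = {1, 2, 3, 4, 5, 6}, so G(n) = n mod 7.
G(n) = 0 when n is a multiple of 7.
Multiples of 7 in [1, 47]: 6
N-positions (nonzero Grundy) = 47 - 6 = 41

41


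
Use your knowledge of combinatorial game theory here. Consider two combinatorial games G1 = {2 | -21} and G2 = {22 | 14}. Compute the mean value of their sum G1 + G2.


G1 = {2 | -21}, G2 = {22 | 14}
Each is a switch {a | b} with numbers a > b; its mean value is (a + b)/2, and mean value is additive over game sums: m(G1 + G2) = m(G1) + m(G2).
Mean of G1 = (2 + (-21))/2 = -19/2 = -19/2
Mean of G2 = (22 + (14))/2 = 36/2 = 18
Mean of G1 + G2 = -19/2 + 18 = 17/2

17/2


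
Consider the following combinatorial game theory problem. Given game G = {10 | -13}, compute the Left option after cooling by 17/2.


Original game: {10 | -13} (a switch {a | b} with a > b).
Cooling by t (for t below the temperature (a - b)/2 = 23/2) taxes each move by t: {a | b} cooled by t is {a - t | b + t}.
Cooling amount: t = 17/2
Cooled Left option: 10 - 17/2 = 3/2
Cooled Right option: -13 + 17/2 = -9/2
Cooled game: {3/2 | -9/2}
Left option = 3/2

3/2


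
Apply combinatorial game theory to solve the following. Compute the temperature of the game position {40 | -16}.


The game is {40 | -16}, a switch {a | b} with numbers a > b.
Cooling {a | b} by t gives {a - t | b + t}, which stops being hot when a - t = b + t, i.e. at t = (a - b)/2. So the temperature of a switch is (a - b)/2.
Temperature = (Left option - Right option) / 2
= (40 - (-16)) / 2
= 56 / 2
= 28

28


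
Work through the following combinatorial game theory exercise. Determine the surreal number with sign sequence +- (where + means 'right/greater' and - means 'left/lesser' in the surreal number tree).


Sign expansion: +-
Rule: track bounds (lo, hi), initially (-inf, +inf). On '+', the current value becomes lo and we move to the simplest number in (value, hi): value + 1 if hi = +inf, otherwise the midpoint (value + hi)/2. On '-', the current value becomes hi and we move to value - 1 if lo = -inf, otherwise the midpoint (lo + value)/2.
Start at 0.
Step 1: sign = +, move right. Bounds: (0, +inf). Value = 1
Step 2: sign = -, move left. Bounds: (0, 1). Value = 1/2
The surreal number with sign expansion +- is 1/2.

1/2


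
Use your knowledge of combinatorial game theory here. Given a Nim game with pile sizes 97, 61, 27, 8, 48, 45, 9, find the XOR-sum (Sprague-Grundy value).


We need the XOR (exclusive or) of all pile sizes.
After XOR-ing pile 1 (size 97): 0 XOR 97 = 97
After XOR-ing pile 2 (size 61): 97 XOR 61 = 92
After XOR-ing pile 3 (size 27): 92 XOR 27 = 71
After XOR-ing pile 4 (size 8): 71 XOR 8 = 79
After XOR-ing pile 5 (size 48): 79 XOR 48 = 127
After XOR-ing pile 6 (size 45): 127 XOR 45 = 82
After XOR-ing pile 7 (size 9): 82 XOR 9 = 91
The Nim-value of this position is 91.

91


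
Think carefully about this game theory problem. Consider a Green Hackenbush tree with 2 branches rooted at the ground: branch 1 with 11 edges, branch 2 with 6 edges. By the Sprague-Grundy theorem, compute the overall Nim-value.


The tree has 2 branches from the ground vertex.
In Green Hackenbush, the Nim-value of a simple path of length k is k.
Branch 1: length 11, Nim-value = 11
Branch 2: length 6, Nim-value = 6
Total Nim-value = XOR of all branch values:
0 XOR 11 = 11
11 XOR 6 = 13
Nim-value of the tree = 13

13


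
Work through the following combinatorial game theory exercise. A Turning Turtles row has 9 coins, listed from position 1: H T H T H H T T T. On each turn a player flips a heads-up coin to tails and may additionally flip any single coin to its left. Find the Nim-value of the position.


Coins: H T H T H H T T T
Key fact: a single head at position k behaves exactly like a Nim heap of size k (turning it to T and optionally flipping a coin at j < k corresponds to moving the heap from k to j, or to 0), and heads combine as a disjunctive sum (two heads at the same place would cancel, matching j XOR j = 0). So the Nim-value is the XOR of the 1-indexed positions of the heads.
Face-up positions (1-indexed): [1, 3, 5, 6]
XOR 0 with 1: 0 XOR 1 = 1
XOR 1 with 3: 1 XOR 3 = 2
XOR 2 with 5: 2 XOR 5 = 7
XOR 7 with 6: 7 XOR 6 = 1
Nim-value = 1

1


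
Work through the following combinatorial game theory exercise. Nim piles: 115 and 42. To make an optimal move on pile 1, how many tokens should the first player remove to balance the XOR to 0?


Piles: 115 and 42
Current XOR: 115 XOR 42 = 89 (non-zero, so this is an N-position).
To make the XOR zero, we need to find a move that balances the piles.
For pile 1 (size 115): target = 115 XOR 89 = 42
We reduce pile 1 from 115 to 42.
Tokens removed: 115 - 42 = 73
Verification: 42 XOR 42 = 0

73


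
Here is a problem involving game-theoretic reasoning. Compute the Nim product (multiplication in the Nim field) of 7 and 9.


Nim multiplication is bilinear over XOR: (u XOR v) * w = (u*w) XOR (v*w).
So we split each operand into its bit components and XOR the pairwise Nim products.
7 = 1 + 2 + 4 (as XOR of powers of 2).
9 = 1 + 8 (as XOR of powers of 2).
Using the standard Nim-product table on single bits:
  2*2 = 3,   2*4 = 8,   2*8 = 12,
  4*4 = 6,   4*8 = 11,  8*8 = 13,
and  1*x = x (identity), k*l = l*k (commutative).
Pairwise Nim products:
  1 * 1 = 1
  1 * 8 = 8
  2 * 1 = 2
  2 * 8 = 12
  4 * 1 = 4
  4 * 8 = 11
XOR them: 1 XOR 8 XOR 2 XOR 12 XOR 4 XOR 11 = 8.
Result: 7 * 9 = 8 (in Nim).

8


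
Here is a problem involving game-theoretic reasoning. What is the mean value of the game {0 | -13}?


Game = {0 | -13}, a switch {a | b} with numbers a > b.
Its thermograph has left wall a - t and right wall b + t, which meet at t = (a - b)/2, where both equal (a + b)/2. So the mast (mean value) is at (a + b)/2.
Mean = (0 + (-13))/2 = -13/2 = -13/2

-13/2


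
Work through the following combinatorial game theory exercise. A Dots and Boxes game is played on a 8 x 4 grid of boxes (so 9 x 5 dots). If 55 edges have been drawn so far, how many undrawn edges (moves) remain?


Grid: 8 x 4 boxes, i.e. 9 rows and 5 columns of dots.
Horizontal edges: (rows + 1) * cols = 9 * 4 = 36
Vertical edges: rows * (cols + 1) = 8 * 5 = 40
Total edges: 36 + 40 = 76
Edges drawn: 55
Remaining: 76 - 55 = 21

21


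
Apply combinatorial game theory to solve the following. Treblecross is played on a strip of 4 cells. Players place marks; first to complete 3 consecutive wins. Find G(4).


Treblecross: place X on empty cells; 3-in-a-row wins.
Playing within two cells of an existing X lets the opponent win at once, so sensible play treats the cells i-2..i+2 around each X as dead. The player left with no safe cell loses, so this is a normal-play take-away game on strips of safe cells.
Placing X at cell i (0-indexed) of a strip of k safe cells leaves independent strips of sizes max(0, i-2) and max(0, k-i-3). Hence G(k) = mex{ G(max(0,i-2)) XOR G(max(0,k-i-3)) : 0 <= i < k }, with G(0) = 0.
G(1): splits (0,0):0^0=0 -> mex({0}) = 1
G(2): splits (0,0):0^0=0 -> mex({0}) = 1
G(3): splits (0,0):0^0=0 -> mex({0}) = 1
G(4): splits (0,1):0^1=1 (0,0):0^0=0 -> mex({0, 1}) = 2
Therefore G(4) = 2.

2


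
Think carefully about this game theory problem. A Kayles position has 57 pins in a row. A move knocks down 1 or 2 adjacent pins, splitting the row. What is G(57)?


Kayles: a move removes 1 or 2 adjacent pins from a contiguous row.
Removing pins from a row of k leaves two independent rows (a, b) with a + b = k - 1 (one pin) or a + b = k - 2 (two pins); an end removal gives a = 0.
By Sprague-Grundy, G(k) = mex{ G(a) XOR G(b) } over all these splits. G(0) = 0.
G(1): splits (0,0):0^0=0 -> mex({0}) = 1
G(2): splits (0,1):0^1=1 (0,0):0^0=0 -> mex({0, 1}) = 2
G(3): splits (0,2):0^2=2 (1,1):1^1=0 (0,1):0^1=1 -> mex({0, 1, 2}) = 3
G(4): splits (0,3):0^3=3 (1,2):1^2=3 (0,2):0^2=2 (1,1):1^1=0 -> mex({0, 2, 3}) = 1
G(5): splits (0,4):0^1=1 (1,3):1^3=2 (2,2):2^2=0 (0,3):0^3=3 (1,2):1^2=3 -> mex({0, 1, 2, 3}) = 4
G(6) = mex({0, 1, 2, 4}) = 3
G(7) = mex({0, 1, 3, 4, 5}) = 2
G(8) = mex({0, 2, 3, 5, 6}) = 1
G(9) = mex({0, 1, 2, 3, 6, 7}) = 4
G(10) = mex({0, 1, 3, 4, 5, 7}) = 2
G(11) = mex({0, 1, 2, 3, 4, 5}) = 6
G(12) = mex({0, 1, 2, 3, 5, 6, 7}) = 4
G(13) = mex({0, 2, 3, 4, 6, 7}) = 1
G(14) = mex({0, 1, 4, 5, 6, 7}) = 2
G(15) = mex({0, 1, 2, 3, 4, 5, 6}) = 7
G(16) = mex({0, 2, 3, 5, 6, 7}) = 1
G(17) = mex({0, 1, 2, 3, 5, 6, 7}) = 4
G(18) = mex({0, 1, 2, 4, 5, 6}) = 3
G(19) = mex({0, 1, 3, 4, 5, 7}) = 2
G(20) = mex({0, 2, 3, 4, 5, 6, 7}) = 1
G(21) = mex({0, 1, 2, 3, 5, 6, 7}) = 4
G(22) = mex({0, 1, 2, 3, 4, 5, 7}) = 6
G(23) = mex({0, 1, 2, 3, 4, 5, 6}) = 7
G(24) = mex({0, 1, 2, 3, 5, 6, 7}) = 4
G(25) = mex({0, 2, 3, 4, 6, 7}) = 1
G(26) = mex({0, 1, 3, 4, 5, 6, 7}) = 2
G(27) = mex({0, 1, 2, 3, 4, 5, 6, 7}) = 8
G(28) = mex({0, 1, 2, 3, 4, 6, 7, 8}) = 5
G(29) = mex({0, 1, 2, 3, 5, 6, 7, 8, 9}) = 4
G(30) = mex({0, 1, 2, 3, 4, 5, 6, 9, 10}) = 7
G(31) = mex({0, 1, 3, 4, 5, 7, 10, 11}) = 2
G(32) = mex({0, 2, 3, 4, 5, 6, 7, 9, 11}) = 1
G(33) = mex({0, 1, 2, 3, 4, 5, 6, 7, 9, 12}) = 8
G(34) = mex({0, 1, 2, 3, 4, 5, 7, 8, 11, 12}) = 6
G(35) = mex({0, 1, 2, 3, 4, 5, 6, 8, 9, 10, 11}) = 7
G(36) = mex({0, 1, 2, 3, 5, 6, 7, 9, 10}) = 4
G(37) = mex({0, 2, 3, 4, 6, 7, 9, 10, 11, 12}) = 1
G(38) = mex({0, 1, 3, 4, 5, 6, 7, 9, 10, 11, 12}) = 2
G(39) = mex({0, 1, 2, 4, 5, 6, 7, 9, 10, 12, 14}) = 3
G(40) = mex({0, 2, 3, 4, 6, 7, 11, 12, 14}) = 1
G(41) = mex({0, 1, 2, 3, 5, 6, 7, 9, 10, 11, 12}) = 4
G(42) = mex({0, 1, 2, 3, 4, 5, 6, 9, 10}) = 7
G(43) = mex({0, 1, 3, 4, 5, 7, 9, 10, 12, 15}) = 2
G(44) = mex({0, 2, 3, 4, 5, 6, 7, 9, 10, 12, 15}) = 1
G(45) = mex({0, 1, 2, 3, 4, 5, 6, 7, 9, 10, 12, 14}) = 8
G(46) = mex({0, 1, 3, 4, 5, 7, 8, 11, 12, 14}) = 2
G(47) = mex({0, 1, 2, 3, 4, 5, 6, 8, 9, 10, 11, 12}) = 7
G(48) = mex({0, 1, 2, 3, 5, 6, 7, 9, 10}) = 4
G(49) = mex({0, 2, 3, 4, 6, 7, 9, 10, 11, 12, 15}) = 1
G(50) = mex({0, 1, 4, 5, 6, 7, 9, 11, 12, 14, 15}) = 2
G(51) = mex({0, 1, 2, 3, 4, 5, 6, 7, 9, 12, 14, 15}) = 8
G(52) = mex({0, 2, 3, 4, 5, 6, 7, 8, 11, 12, 15}) = 1
G(53) = mex({0, 1, 2, 3, 5, 6, 7, 8, 9, 10, 11, 12}) = 4
G(54) = mex({0, 1, 2, 3, 4, 5, 6, 9, 10}) = 7
G(55) = mex({0, 1, 3, 4, 5, 7, 9, 10, 11, 12}) = 2
G(56) = mex({0, 2, 3, 4, 5, 6, 7, 9, 10, 11, 12, 13, 14}) = 1
G(57) = mex({0, 1, 2, 3, 5, 6, 7, 9, 10, 12, 13, 14, 15}) = 4
Therefore G(57) = 4.

4


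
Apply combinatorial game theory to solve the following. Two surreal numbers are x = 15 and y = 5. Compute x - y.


x = 15, y = 5
x - y = 15 - 5 = 10

10


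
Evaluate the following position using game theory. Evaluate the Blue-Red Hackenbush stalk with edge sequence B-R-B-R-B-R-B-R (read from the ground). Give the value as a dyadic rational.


Edges (from ground): B-R-B-R-B-R-B-R
By Berlekamp's sign-expansion rule, a Blue-Red Hackenbush stalk has the value of the surreal number whose sign sequence is the edge sequence with B -> + and R -> -.
Sign sequence: +-+-+-+-
Trace the sign expansion in the surreal number tree, starting from 0:
Edge 1: B (sign +) -> bounds (0, +inf), value = 1
Edge 2: R (sign -) -> bounds (0, 1), value = 1/2
Edge 3: B (sign +) -> bounds (1/2, 1), value = 3/4
Edge 4: R (sign -) -> bounds (1/2, 3/4), value = 5/8
Edge 5: B (sign +) -> bounds (5/8, 3/4), value = 11/16
Edge 6: R (sign -) -> bounds (5/8, 11/16), value = 21/32
Edge 7: B (sign +) -> bounds (21/32, 11/16), value = 43/64
Edge 8: R (sign -) -> bounds (21/32, 43/64), value = 85/128
Game value = 85/128

85/128


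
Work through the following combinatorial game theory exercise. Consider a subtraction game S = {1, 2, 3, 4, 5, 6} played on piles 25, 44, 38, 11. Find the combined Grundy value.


Subtraction set: {1, 2, 3, 4, 5, 6}
For this subtraction set, G(n) = n mod 7 (period = max + 1 = 7).
Pile 1 (size 25): G(25) = 25 mod 7 = 4
Pile 2 (size 44): G(44) = 44 mod 7 = 2
Pile 3 (size 38): G(38) = 38 mod 7 = 3
Pile 4 (size 11): G(11) = 11 mod 7 = 4
Total Grundy value = XOR of all: 4 XOR 2 XOR 3 XOR 4 = 1

1


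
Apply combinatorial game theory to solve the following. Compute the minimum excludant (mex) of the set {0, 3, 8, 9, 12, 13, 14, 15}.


Set = {0, 3, 8, 9, 12, 13, 14, 15}
0 is in the set.
1 is NOT in the set. This is the mex.
mex = 1

1


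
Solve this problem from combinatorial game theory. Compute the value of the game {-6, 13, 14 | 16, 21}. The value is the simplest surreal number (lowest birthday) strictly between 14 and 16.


Left options: {-6, 13, 14}, max = 14
Right options: {16, 21}, min = 16
All options are numbers and max(Left) < min(Right), so by the simplicity theorem the value is the simplest (earliest-born) number strictly between 14 and 16.
The only integer strictly between 14 and 16 is 15.
No non-integer in the interval can be simpler: if x is a non-integer in the interval, then floor(x) or ceil(x) also lies in the interval (the interval contains an integer), and both are proper prefixes of x's sign expansion, i.e. born earlier. So the game value is 15.
Game value = 15

15


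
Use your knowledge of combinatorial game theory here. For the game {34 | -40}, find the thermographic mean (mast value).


Game = {34 | -40}, a switch {a | b} with numbers a > b.
Its thermograph has left wall a - t and right wall b + t, which meet at t = (a - b)/2, where both equal (a + b)/2. So the mast (mean value) is at (a + b)/2.
Mean = (34 + (-40))/2 = -6/2 = -3

-3


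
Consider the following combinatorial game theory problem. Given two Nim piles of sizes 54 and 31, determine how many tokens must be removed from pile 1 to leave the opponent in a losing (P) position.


Piles: 54 and 31
Current XOR: 54 XOR 31 = 41 (non-zero, so this is an N-position).
To make the XOR zero, we need to find a move that balances the piles.
For pile 1 (size 54): target = 54 XOR 41 = 31
We reduce pile 1 from 54 to 31.
Tokens removed: 54 - 31 = 23
Verification: 31 XOR 31 = 0

23


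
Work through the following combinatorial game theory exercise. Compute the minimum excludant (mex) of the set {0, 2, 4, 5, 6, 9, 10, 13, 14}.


Set = {0, 2, 4, 5, 6, 9, 10, 13, 14}
0 is in the set.
1 is NOT in the set. This is the mex.
mex = 1

1


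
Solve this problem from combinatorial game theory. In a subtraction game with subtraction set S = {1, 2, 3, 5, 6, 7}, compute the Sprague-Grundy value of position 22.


The subtraction set is S = {1, 2, 3, 5, 6, 7}.
G(k) = mex{ G(k - s) : s in S, s <= k }. We compute iteratively: G(0) = 0.
G(1) = mex({0}) = 1
G(2) = mex({0, 1}) = 2
G(3) = mex({0, 1, 2}) = 3
G(4) = mex({1, 2, 3}) = 0
G(5) = mex({0, 2, 3}) = 1
G(6) = mex({0, 1, 3}) = 2
G(7) = mex({0, 1, 2}) = 3
G(8) = mex({1, 2, 3}) = 0
G(9) = mex({0, 2, 3}) = 1
G(10) = mex({0, 1, 3}) = 2
Observe that G(4)..G(10) = 0, 1, 2, 3, 0, 1, 2 repeats G(0)..G(6) = 0, 1, 2, 3, 0, 1, 2.
For k >= max(S) = 7, G(k) is determined by the previous 7 values G(k-7)..G(k-1); a window of 7 consecutive values has recurred shifted by 4, so by induction G(k + 4) = G(k) for all k >= 0: the sequence is periodic from the start with period 4.
One period: G(0..3) = 0, 1, 2, 3.
22 mod 4 = 2, so G(22) = G(2) = 2.

2


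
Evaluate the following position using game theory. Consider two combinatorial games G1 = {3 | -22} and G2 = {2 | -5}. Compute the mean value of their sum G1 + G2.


G1 = {3 | -22}, G2 = {2 | -5}
Each is a switch {a | b} with numbers a > b; its mean value is (a + b)/2, and mean value is additive over game sums: m(G1 + G2) = m(G1) + m(G2).
Mean of G1 = (3 + (-22))/2 = -19/2 = -19/2
Mean of G2 = (2 + (-5))/2 = -3/2 = -3/2
Mean of G1 + G2 = -19/2 + -3/2 = -11

-11


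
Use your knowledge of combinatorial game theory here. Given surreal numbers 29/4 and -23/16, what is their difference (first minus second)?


x = 29/4, y = -23/16
Converting to common denominator: 16
x = 116/16, y = -23/16
x - y = 29/4 - -23/16 = 139/16

139/16


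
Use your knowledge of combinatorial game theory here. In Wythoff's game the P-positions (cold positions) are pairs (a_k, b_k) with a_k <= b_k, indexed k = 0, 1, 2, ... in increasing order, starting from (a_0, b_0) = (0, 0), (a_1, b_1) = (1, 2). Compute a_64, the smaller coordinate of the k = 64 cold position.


By Wythoff's theorem, a_k = floor(k * phi) and b_k = floor(k * phi^2) = a_k + k, where phi = (1 + sqrt(5))/2 is the golden ratio.
phi = (1 + sqrt(5))/2 = 1.618034
k = 64
k * phi = 64 * 1.618034 = 103.554175
a_64 = floor(k * phi) = 103

103


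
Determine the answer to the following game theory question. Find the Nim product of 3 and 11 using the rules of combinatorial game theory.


Nim multiplication is bilinear over XOR: (u XOR v) * w = (u*w) XOR (v*w).
So we split each operand into its bit components and XOR the pairwise Nim products.
3 = 1 + 2 (as XOR of powers of 2).
11 = 1 + 2 + 8 (as XOR of powers of 2).
Using the standard Nim-product table on single bits:
  2*2 = 3,   2*4 = 8,   2*8 = 12,
  4*4 = 6,   4*8 = 11,  8*8 = 13,
and  1*x = x (identity), k*l = l*k (commutative).
Pairwise Nim products:
  1 * 1 = 1
  1 * 2 = 2
  1 * 8 = 8
  2 * 1 = 2
  2 * 2 = 3
  2 * 8 = 12
XOR them: 1 XOR 2 XOR 8 XOR 2 XOR 3 XOR 12 = 6.
Result: 3 * 11 = 6 (in Nim).

6


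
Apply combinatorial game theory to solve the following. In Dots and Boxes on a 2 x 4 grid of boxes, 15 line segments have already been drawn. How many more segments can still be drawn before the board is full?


Grid: 2 x 4 boxes, i.e. 3 rows and 5 columns of dots.
Horizontal edges: (rows + 1) * cols = 3 * 4 = 12
Vertical edges: rows * (cols + 1) = 2 * 5 = 10
Total edges: 12 + 10 = 22
Edges drawn: 15
Remaining: 22 - 15 = 7

7
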